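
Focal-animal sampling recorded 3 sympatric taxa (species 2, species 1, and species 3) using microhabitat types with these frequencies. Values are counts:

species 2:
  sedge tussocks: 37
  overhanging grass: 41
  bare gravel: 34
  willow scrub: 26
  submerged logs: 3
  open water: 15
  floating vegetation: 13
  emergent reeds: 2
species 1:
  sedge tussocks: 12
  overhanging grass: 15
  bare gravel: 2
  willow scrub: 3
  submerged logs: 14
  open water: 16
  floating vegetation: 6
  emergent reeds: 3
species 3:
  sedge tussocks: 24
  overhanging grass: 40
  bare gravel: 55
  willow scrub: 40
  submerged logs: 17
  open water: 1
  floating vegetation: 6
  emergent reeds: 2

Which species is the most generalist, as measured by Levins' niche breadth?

Proportions for species 2 (n=171): 37/171=0.2164, 41/171=0.2398, 34/171=0.1988, 26/171=0.1520, 3/171=0.0175, 15/171=0.0877, 13/171=0.0760, 2/171=0.0117
Proportions for species 1 (n=71): 12/71=0.1690, 15/71=0.2113, 2/71=0.0282, 3/71=0.0423, 14/71=0.1972, 16/71=0.2254, 6/71=0.0845, 3/71=0.0423
Proportions for species 3 (n=185): 24/185=0.1297, 40/185=0.2162, 55/185=0.2973, 40/185=0.2162, 17/185=0.0919, 1/185=0.0054, 6/185=0.0324, 2/185=0.0108
Σp_2ᵢ² = 0.2164² + 0.2398² + 0.1988² + 0.1520² + 0.0175² + 0.0877² + 0.0760² + 0.0117² = 0.046829 + 0.057504 + 0.039521 + 0.023104 + 0.000306 + 0.007691 + 0.005776 + 0.000137 = 0.180868
B_2 = 1 / 0.180868 = 5.5289
Σp_1ᵢ² = 0.1690² + 0.2113² + 0.0282² + 0.0423² + 0.1972² + 0.2254² + 0.0845² + 0.0423² = 0.028561 + 0.044648 + 0.000795 + 0.001789 + 0.038888 + 0.050805 + 0.007140 + 0.001789 = 0.174415
B_1 = 1 / 0.174415 = 5.7335
Σp_3ᵢ² = 0.1297² + 0.2162² + 0.2973² + 0.2162² + 0.0919² + 0.0054² + 0.0324² + 0.0108² = 0.016822 + 0.046742 + 0.088387 + 0.046742 + 0.008446 + 0.000029 + 0.001050 + 0.000117 = 0.208335
B_3 = 1 / 0.208335 = 4.8000
Highest B → broadest niche (most generalist): species 1 (B = 5.73).

species 1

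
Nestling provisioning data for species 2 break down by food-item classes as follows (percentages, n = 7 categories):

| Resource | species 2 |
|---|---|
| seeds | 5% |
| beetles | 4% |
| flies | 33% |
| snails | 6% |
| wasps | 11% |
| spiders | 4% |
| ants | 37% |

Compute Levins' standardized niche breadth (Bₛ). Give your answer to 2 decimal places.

0.46

Convert percentages to proportions (divide by 100).
Σpᵢ² = 0.05² + 0.04² + 0.33² + 0.06² + 0.11² + 0.04² + 0.37² = 0.0025 + 0.0016 + 0.1089 + 0.0036 + 0.0121 + 0.0016 + 0.1369 = 0.2672
B = 1 / 0.2672 = 3.7425
Bₛ = (B − 1)/(n − 1) = (3.7425 − 1)/(7 − 1) = 2.7425/6 = 0.4571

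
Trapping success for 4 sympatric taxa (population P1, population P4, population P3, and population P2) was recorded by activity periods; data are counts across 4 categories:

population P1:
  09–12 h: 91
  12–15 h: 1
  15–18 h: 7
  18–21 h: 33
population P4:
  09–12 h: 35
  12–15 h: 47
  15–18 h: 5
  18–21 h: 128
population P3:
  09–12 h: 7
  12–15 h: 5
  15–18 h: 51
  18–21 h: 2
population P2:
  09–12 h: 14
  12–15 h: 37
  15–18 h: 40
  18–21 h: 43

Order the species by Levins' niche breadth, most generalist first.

population P2 > population P4 > population P1 > population P3

Proportions for population P1 (n=132): 91/132=0.6894, 1/132=0.0076, 7/132=0.0530, 33/132=0.2500
Proportions for population P4 (n=215): 35/215=0.1628, 47/215=0.2186, 5/215=0.0233, 128/215=0.5953
Proportions for population P3 (n=65): 7/65=0.1077, 5/65=0.0769, 51/65=0.7846, 2/65=0.0308
Proportions for population P2 (n=134): 14/134=0.1045, 37/134=0.2761, 40/134=0.2985, 43/134=0.3209
Σp_P1ᵢ² = 0.6894² + 0.0076² + 0.0530² + 0.2500² = 0.475272 + 0.000058 + 0.002809 + 0.062500 = 0.540639
B_P1 = 1 / 0.540639 = 1.8497
Σp_P4ᵢ² = 0.1628² + 0.2186² + 0.0233² + 0.5953² = 0.026504 + 0.047786 + 0.000543 + 0.354382 = 0.429215
B_P4 = 1 / 0.429215 = 2.3298
Σp_P3ᵢ² = 0.1077² + 0.0769² + 0.7846² + 0.0308² = 0.011599 + 0.005914 + 0.615597 + 0.000949 = 0.634059
B_P3 = 1 / 0.634059 = 1.5771
Σp_P2ᵢ² = 0.1045² + 0.2761² + 0.2985² + 0.3209² = 0.010920 + 0.076231 + 0.089102 + 0.102977 = 0.279230
B_P2 = 1 / 0.279230 = 3.5813
Ranking by B (broadest → narrowest): population P2 (3.58) > population P4 (2.33) > population P1 (1.85) > population P3 (1.58)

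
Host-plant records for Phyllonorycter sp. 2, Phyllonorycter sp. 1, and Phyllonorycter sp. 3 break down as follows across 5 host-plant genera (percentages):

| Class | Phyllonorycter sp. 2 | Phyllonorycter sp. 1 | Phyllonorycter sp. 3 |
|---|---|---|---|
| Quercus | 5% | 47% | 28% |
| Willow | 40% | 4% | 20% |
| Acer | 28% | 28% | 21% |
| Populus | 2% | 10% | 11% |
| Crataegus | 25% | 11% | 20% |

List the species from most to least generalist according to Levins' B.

Convert percentages to proportions (divide by 100).
Σp_2ᵢ² = 0.05² + 0.40² + 0.28² + 0.02² + 0.25² = 0.0025 + 0.1600 + 0.0784 + 0.0004 + 0.0625 = 0.3038
B_2 = 1 / 0.3038 = 3.2916
Σp_1ᵢ² = 0.47² + 0.04² + 0.28² + 0.10² + 0.11² = 0.2209 + 0.0016 + 0.0784 + 0.0100 + 0.0121 = 0.3230
B_1 = 1 / 0.3230 = 3.0960
Σp_3ᵢ² = 0.28² + 0.20² + 0.21² + 0.11² + 0.20² = 0.0784 + 0.0400 + 0.0441 + 0.0121 + 0.0400 = 0.2146
B_3 = 1 / 0.2146 = 4.6598
Ranking by B (broadest → narrowest): Phyllonorycter sp. 3 (4.66) > Phyllonorycter sp. 2 (3.29) > Phyllonorycter sp. 1 (3.10)

Phyllonorycter sp. 3 > Phyllonorycter sp. 2 > Phyllonorycter sp. 1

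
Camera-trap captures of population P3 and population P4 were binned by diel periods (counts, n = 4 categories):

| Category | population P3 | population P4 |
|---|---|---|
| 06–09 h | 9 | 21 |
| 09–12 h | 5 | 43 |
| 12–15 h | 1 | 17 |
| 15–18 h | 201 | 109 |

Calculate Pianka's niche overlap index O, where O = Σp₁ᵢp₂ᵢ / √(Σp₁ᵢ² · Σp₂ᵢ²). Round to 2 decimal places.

Proportions for population P3 (n=216): 9/216=0.0417, 5/216=0.0231, 1/216=0.0046, 201/216=0.9306
Proportions for population P4 (n=190): 21/190=0.1105, 43/190=0.2263, 17/190=0.0895, 109/190=0.5737
Σ p₁ᵢp₂ᵢ = 0.004608 + 0.005228 + 0.000412 + 0.533885 = 0.544133
Σp_1ᵢ² = 0.0417² + 0.0231² + 0.0046² + 0.9306² = 0.001739 + 0.000534 + 0.000021 + 0.866016 = 0.868310
Σp_2ᵢ² = 0.1105² + 0.2263² + 0.0895² + 0.5737² = 0.012210 + 0.051212 + 0.008010 + 0.329132 = 0.400564
O = 0.544133 / √(0.868310 × 0.400564) = 0.544133 / 0.5897573 = 0.9226

0.92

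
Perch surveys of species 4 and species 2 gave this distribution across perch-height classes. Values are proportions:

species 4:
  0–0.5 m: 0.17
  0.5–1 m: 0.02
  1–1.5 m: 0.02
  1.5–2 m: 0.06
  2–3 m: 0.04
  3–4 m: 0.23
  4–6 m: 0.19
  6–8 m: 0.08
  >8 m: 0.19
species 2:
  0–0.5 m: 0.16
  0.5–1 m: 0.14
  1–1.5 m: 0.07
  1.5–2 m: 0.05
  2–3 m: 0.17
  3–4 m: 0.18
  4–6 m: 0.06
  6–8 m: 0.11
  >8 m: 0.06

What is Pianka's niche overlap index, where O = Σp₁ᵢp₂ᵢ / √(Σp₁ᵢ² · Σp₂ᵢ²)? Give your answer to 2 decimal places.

Σ p₁ᵢp₂ᵢ = 0.0272 + 0.0028 + 0.0014 + 0.0030 + 0.0068 + 0.0414 + 0.0114 + 0.0088 + 0.0114 = 0.1142
Σp_1ᵢ² = 0.17² + 0.02² + 0.02² + 0.06² + 0.04² + 0.23² + 0.19² + 0.08² + 0.19² = 0.0289 + 0.0004 + 0.0004 + 0.0036 + 0.0016 + 0.0529 + 0.0361 + 0.0064 + 0.0361 = 0.1664
Σp_2ᵢ² = 0.16² + 0.14² + 0.07² + 0.05² + 0.17² + 0.18² + 0.06² + 0.11² + 0.06² = 0.0256 + 0.0196 + 0.0049 + 0.0025 + 0.0289 + 0.0324 + 0.0036 + 0.0121 + 0.0036 = 0.1332
O = 0.1142 / √(0.1664 × 0.1332) = 0.1142 / 0.14888 = 0.7671

0.77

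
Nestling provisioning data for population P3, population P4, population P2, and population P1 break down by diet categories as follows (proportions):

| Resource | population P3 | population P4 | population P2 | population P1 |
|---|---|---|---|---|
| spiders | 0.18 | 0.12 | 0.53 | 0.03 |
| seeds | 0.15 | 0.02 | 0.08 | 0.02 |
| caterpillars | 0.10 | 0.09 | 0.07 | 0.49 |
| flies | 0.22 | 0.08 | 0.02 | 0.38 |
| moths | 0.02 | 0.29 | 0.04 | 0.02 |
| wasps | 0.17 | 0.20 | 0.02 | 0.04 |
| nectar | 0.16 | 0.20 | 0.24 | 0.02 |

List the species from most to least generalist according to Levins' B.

population P3 > population P4 > population P2 > population P1

Σp_P3ᵢ² = 0.18² + 0.15² + 0.10² + 0.22² + 0.02² + 0.17² + 0.16² = 0.0324 + 0.0225 + 0.0100 + 0.0484 + 0.0004 + 0.0289 + 0.0256 = 0.1682
B_P3 = 1 / 0.1682 = 5.9453
Σp_P4ᵢ² = 0.12² + 0.02² + 0.09² + 0.08² + 0.29² + 0.20² + 0.20² = 0.0144 + 0.0004 + 0.0081 + 0.0064 + 0.0841 + 0.0400 + 0.0400 = 0.1934
B_P4 = 1 / 0.1934 = 5.1706
Σp_P2ᵢ² = 0.53² + 0.08² + 0.07² + 0.02² + 0.04² + 0.02² + 0.24² = 0.2809 + 0.0064 + 0.0049 + 0.0004 + 0.0016 + 0.0004 + 0.0576 = 0.3522
B_P2 = 1 / 0.3522 = 2.8393
Σp_P1ᵢ² = 0.03² + 0.02² + 0.49² + 0.38² + 0.02² + 0.04² + 0.02² = 0.0009 + 0.0004 + 0.2401 + 0.1444 + 0.0004 + 0.0016 + 0.0004 = 0.3882
B_P1 = 1 / 0.3882 = 2.5760
Ranking by B (broadest → narrowest): population P3 (5.95) > population P4 (5.17) > population P2 (2.84) > population P1 (2.58)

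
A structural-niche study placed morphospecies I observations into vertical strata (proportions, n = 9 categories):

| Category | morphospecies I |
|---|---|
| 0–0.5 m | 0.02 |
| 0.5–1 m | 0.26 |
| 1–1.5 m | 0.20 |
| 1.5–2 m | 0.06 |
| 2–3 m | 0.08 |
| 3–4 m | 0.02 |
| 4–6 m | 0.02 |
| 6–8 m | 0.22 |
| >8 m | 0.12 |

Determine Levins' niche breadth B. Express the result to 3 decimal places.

5.507

Σpᵢ² = 0.02² + 0.26² + 0.20² + 0.06² + 0.08² + 0.02² + 0.02² + 0.22² + 0.12² = 0.0004 + 0.0676 + 0.0400 + 0.0036 + 0.0064 + 0.0004 + 0.0004 + 0.0484 + 0.0144 = 0.1816
B = 1 / 0.1816 = 5.50661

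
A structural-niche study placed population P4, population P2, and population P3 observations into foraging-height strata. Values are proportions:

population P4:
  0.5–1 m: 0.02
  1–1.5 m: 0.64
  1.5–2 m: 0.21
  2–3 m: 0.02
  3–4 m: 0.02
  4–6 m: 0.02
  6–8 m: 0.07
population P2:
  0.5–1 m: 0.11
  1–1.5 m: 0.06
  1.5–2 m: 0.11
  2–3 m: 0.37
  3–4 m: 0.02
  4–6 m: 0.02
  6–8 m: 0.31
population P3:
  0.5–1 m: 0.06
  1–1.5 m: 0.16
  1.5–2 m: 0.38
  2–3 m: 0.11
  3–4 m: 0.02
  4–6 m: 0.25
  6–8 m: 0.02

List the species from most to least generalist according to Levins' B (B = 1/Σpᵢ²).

population P3 > population P2 > population P4

Σp_P4ᵢ² = 0.02² + 0.64² + 0.21² + 0.02² + 0.02² + 0.02² + 0.07² = 0.0004 + 0.4096 + 0.0441 + 0.0004 + 0.0004 + 0.0004 + 0.0049 = 0.4602
B_P4 = 1 / 0.4602 = 2.1730
Σp_P2ᵢ² = 0.11² + 0.06² + 0.11² + 0.37² + 0.02² + 0.02² + 0.31² = 0.0121 + 0.0036 + 0.0121 + 0.1369 + 0.0004 + 0.0004 + 0.0961 = 0.2616
B_P2 = 1 / 0.2616 = 3.8226
Σp_P3ᵢ² = 0.06² + 0.16² + 0.38² + 0.11² + 0.02² + 0.25² + 0.02² = 0.0036 + 0.0256 + 0.1444 + 0.0121 + 0.0004 + 0.0625 + 0.0004 = 0.2490
B_P3 = 1 / 0.2490 = 4.0161
Ranking by B (broadest → narrowest): population P3 (4.02) > population P2 (3.82) > population P4 (2.17)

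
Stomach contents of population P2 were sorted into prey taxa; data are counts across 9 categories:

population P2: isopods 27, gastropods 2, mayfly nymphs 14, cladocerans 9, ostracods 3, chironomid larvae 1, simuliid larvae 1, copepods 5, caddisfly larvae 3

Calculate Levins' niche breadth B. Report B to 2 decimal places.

4.00

Proportions for population P2 (n=65): 27/65=0.4154, 2/65=0.0308, 14/65=0.2154, 9/65=0.1385, 3/65=0.0462, 1/65=0.0154, 1/65=0.0154, 5/65=0.0769, 3/65=0.0462
Σpᵢ² = 0.4154² + 0.0308² + 0.2154² + 0.1385² + 0.0462² + 0.0154² + 0.0154² + 0.0769² + 0.0462² = 0.172557 + 0.000949 + 0.046397 + 0.019182 + 0.002134 + 0.000237 + 0.000237 + 0.005914 + 0.002134 = 0.249741
B = 1 / 0.249741 = 4.0041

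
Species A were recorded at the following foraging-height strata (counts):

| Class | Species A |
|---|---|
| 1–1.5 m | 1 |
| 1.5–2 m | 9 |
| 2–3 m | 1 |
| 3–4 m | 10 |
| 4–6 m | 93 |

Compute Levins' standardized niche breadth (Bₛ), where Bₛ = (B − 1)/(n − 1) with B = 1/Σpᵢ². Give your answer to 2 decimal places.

0.12

Proportions for Species A (n=114): 1/114=0.0088, 9/114=0.0789, 1/114=0.0088, 10/114=0.0877, 93/114=0.8158
Σpᵢ² = 0.0088² + 0.0789² + 0.0088² + 0.0877² + 0.8158² = 0.000077 + 0.006225 + 0.000077 + 0.007691 + 0.665530 = 0.679600
B = 1 / 0.679600 = 1.4715
Bₛ = (B − 1)/(n − 1) = (1.4715 − 1)/(5 − 1) = 0.4715/4 = 0.1179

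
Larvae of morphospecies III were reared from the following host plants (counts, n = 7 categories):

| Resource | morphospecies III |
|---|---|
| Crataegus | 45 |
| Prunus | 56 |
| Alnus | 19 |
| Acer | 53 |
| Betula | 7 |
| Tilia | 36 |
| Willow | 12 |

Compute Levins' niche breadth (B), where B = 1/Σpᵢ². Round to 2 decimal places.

Proportions for morphospecies III (n=228): 45/228=0.1974, 56/228=0.2456, 19/228=0.0833, 53/228=0.2325, 7/228=0.0307, 36/228=0.1579, 12/228=0.0526
Σpᵢ² = 0.1974² + 0.2456² + 0.0833² + 0.2325² + 0.0307² + 0.1579² + 0.0526² = 0.038967 + 0.060319 + 0.006939 + 0.054056 + 0.000942 + 0.024932 + 0.002767 = 0.188922
B = 1 / 0.188922 = 5.2932

5.29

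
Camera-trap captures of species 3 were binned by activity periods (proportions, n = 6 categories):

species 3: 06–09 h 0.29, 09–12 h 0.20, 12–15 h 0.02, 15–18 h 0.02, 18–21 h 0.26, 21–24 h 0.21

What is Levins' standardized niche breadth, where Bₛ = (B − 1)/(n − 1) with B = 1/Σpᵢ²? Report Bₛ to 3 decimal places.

Σpᵢ² = 0.29² + 0.20² + 0.02² + 0.02² + 0.26² + 0.21² = 0.0841 + 0.0400 + 0.0004 + 0.0004 + 0.0676 + 0.0441 = 0.2366
B = 1 / 0.2366 = 4.22654
Bₛ = (B − 1)/(n − 1) = (4.22654 − 1)/(6 − 1) = 3.22654/5 = 0.64531

0.645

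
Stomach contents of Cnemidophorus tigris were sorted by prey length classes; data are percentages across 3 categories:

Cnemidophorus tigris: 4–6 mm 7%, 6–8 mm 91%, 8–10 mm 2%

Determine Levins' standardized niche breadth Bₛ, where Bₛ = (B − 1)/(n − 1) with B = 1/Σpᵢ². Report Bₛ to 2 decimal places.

0.10

Convert percentages to proportions (divide by 100).
Σpᵢ² = 0.07² + 0.91² + 0.02² = 0.0049 + 0.8281 + 0.0004 = 0.8334
B = 1 / 0.8334 = 1.1999
Bₛ = (B − 1)/(n − 1) = (1.1999 − 1)/(3 − 1) = 0.1999/2 = 0.1000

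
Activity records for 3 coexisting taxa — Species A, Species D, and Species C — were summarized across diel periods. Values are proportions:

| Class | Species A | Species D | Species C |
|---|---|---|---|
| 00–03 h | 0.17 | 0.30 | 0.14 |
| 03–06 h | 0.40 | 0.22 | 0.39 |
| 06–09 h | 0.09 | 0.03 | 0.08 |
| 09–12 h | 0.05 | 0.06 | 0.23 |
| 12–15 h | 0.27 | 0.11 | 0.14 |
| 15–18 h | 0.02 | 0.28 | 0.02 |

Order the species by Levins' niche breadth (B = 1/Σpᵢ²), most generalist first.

Species D > Species C > Species A

Σp_Aᵢ² = 0.17² + 0.40² + 0.09² + 0.05² + 0.27² + 0.02² = 0.0289 + 0.1600 + 0.0081 + 0.0025 + 0.0729 + 0.0004 = 0.2728
B_A = 1 / 0.2728 = 3.6657
Σp_Dᵢ² = 0.30² + 0.22² + 0.03² + 0.06² + 0.11² + 0.28² = 0.0900 + 0.0484 + 0.0009 + 0.0036 + 0.0121 + 0.0784 = 0.2334
B_D = 1 / 0.2334 = 4.2845
Σp_Cᵢ² = 0.14² + 0.39² + 0.08² + 0.23² + 0.14² + 0.02² = 0.0196 + 0.1521 + 0.0064 + 0.0529 + 0.0196 + 0.0004 = 0.2510
B_C = 1 / 0.2510 = 3.9841
Ranking by B (broadest → narrowest): Species D (4.28) > Species C (3.98) > Species A (3.67)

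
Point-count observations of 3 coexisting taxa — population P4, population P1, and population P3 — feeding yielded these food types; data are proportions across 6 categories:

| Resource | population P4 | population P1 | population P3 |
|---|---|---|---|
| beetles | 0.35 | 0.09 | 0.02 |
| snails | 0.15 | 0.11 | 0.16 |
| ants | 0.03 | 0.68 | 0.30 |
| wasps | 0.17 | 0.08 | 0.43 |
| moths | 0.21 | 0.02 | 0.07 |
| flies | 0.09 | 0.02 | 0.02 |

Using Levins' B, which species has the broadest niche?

Σp_P4ᵢ² = 0.35² + 0.15² + 0.03² + 0.17² + 0.21² + 0.09² = 0.1225 + 0.0225 + 0.0009 + 0.0289 + 0.0441 + 0.0081 = 0.2270
B_P4 = 1 / 0.2270 = 4.4053
Σp_P1ᵢ² = 0.09² + 0.11² + 0.68² + 0.08² + 0.02² + 0.02² = 0.0081 + 0.0121 + 0.4624 + 0.0064 + 0.0004 + 0.0004 = 0.4898
B_P1 = 1 / 0.4898 = 2.0416
Σp_P3ᵢ² = 0.02² + 0.16² + 0.30² + 0.43² + 0.07² + 0.02² = 0.0004 + 0.0256 + 0.0900 + 0.1849 + 0.0049 + 0.0004 = 0.3062
B_P3 = 1 / 0.3062 = 3.2658
Highest B → broadest niche (most generalist): population P4 (B = 4.41).

population P4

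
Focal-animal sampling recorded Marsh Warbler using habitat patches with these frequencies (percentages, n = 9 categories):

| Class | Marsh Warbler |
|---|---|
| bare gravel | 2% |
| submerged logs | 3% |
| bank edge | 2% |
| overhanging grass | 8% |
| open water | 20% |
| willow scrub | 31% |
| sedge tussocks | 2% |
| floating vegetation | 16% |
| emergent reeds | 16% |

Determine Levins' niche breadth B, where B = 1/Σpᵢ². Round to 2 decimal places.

5.11

Convert percentages to proportions (divide by 100).
Σpᵢ² = 0.02² + 0.03² + 0.02² + 0.08² + 0.20² + 0.31² + 0.02² + 0.16² + 0.16² = 0.0004 + 0.0009 + 0.0004 + 0.0064 + 0.0400 + 0.0961 + 0.0004 + 0.0256 + 0.0256 = 0.1958
B = 1 / 0.1958 = 5.1073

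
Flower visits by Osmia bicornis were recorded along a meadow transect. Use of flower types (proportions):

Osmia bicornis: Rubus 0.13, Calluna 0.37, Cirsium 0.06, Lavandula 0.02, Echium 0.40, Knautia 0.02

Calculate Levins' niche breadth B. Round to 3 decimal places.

3.143

Σpᵢ² = 0.13² + 0.37² + 0.06² + 0.02² + 0.40² + 0.02² = 0.0169 + 0.1369 + 0.0036 + 0.0004 + 0.1600 + 0.0004 = 0.3182
B = 1 / 0.3182 = 3.14268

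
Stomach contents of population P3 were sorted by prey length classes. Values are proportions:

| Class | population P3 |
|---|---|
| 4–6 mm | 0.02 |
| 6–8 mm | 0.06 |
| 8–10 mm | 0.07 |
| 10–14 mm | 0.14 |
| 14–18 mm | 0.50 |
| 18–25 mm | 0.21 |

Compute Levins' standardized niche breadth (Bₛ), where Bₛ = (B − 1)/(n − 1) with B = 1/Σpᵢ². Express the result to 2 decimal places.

0.42

Σpᵢ² = 0.02² + 0.06² + 0.07² + 0.14² + 0.50² + 0.21² = 0.0004 + 0.0036 + 0.0049 + 0.0196 + 0.2500 + 0.0441 = 0.3226
B = 1 / 0.3226 = 3.0998
Bₛ = (B − 1)/(n − 1) = (3.0998 − 1)/(6 − 1) = 2.0998/5 = 0.4200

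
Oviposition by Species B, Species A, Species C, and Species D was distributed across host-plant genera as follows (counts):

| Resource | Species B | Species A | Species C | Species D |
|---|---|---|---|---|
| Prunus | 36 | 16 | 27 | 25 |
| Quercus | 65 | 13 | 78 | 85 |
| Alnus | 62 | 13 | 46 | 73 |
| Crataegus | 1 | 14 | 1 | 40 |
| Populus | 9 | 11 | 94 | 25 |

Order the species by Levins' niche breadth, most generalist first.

Species A > Species D > Species C > Species B

Proportions for Species B (n=173): 36/173=0.2081, 65/173=0.3757, 62/173=0.3584, 1/173=0.0058, 9/173=0.0520
Proportions for Species A (n=67): 16/67=0.2388, 13/67=0.1940, 13/67=0.1940, 14/67=0.2090, 11/67=0.1642
Proportions for Species C (n=246): 27/246=0.1098, 78/246=0.3171, 46/246=0.1870, 1/246=0.0041, 94/246=0.3821
Proportions for Species D (n=248): 25/248=0.1008, 85/248=0.3427, 73/248=0.2944, 40/248=0.1613, 25/248=0.1008
Σp_Bᵢ² = 0.2081² + 0.3757² + 0.3584² + 0.0058² + 0.0520² = 0.043306 + 0.141150 + 0.128451 + 0.000034 + 0.002704 = 0.315645
B_B = 1 / 0.315645 = 3.1681
Σp_Aᵢ² = 0.2388² + 0.1940² + 0.1940² + 0.2090² + 0.1642² = 0.057025 + 0.037636 + 0.037636 + 0.043681 + 0.026962 = 0.202940
B_A = 1 / 0.202940 = 4.9276
Σp_Cᵢ² = 0.1098² + 0.3171² + 0.1870² + 0.0041² + 0.3821² = 0.012056 + 0.100552 + 0.034969 + 0.000017 + 0.146000 = 0.293594
B_C = 1 / 0.293594 = 3.4061
Σp_Dᵢ² = 0.1008² + 0.3427² + 0.2944² + 0.1613² + 0.1008² = 0.010161 + 0.117443 + 0.086671 + 0.026018 + 0.010161 = 0.250454
B_D = 1 / 0.250454 = 3.9927
Ranking by B (broadest → narrowest): Species A (4.93) > Species D (3.99) > Species C (3.41) > Species B (3.17)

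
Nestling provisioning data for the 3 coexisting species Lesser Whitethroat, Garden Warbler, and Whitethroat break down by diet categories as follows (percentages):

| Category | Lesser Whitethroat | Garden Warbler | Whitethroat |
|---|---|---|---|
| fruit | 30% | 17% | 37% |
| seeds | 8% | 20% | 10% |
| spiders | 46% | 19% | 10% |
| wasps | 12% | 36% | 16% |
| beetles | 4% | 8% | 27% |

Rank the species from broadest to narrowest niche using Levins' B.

Garden Warbler > Whitethroat > Lesser Whitethroat

Convert percentages to proportions (divide by 100).
Σp_Lessᵢ² = 0.30² + 0.08² + 0.46² + 0.12² + 0.04² = 0.0900 + 0.0064 + 0.2116 + 0.0144 + 0.0016 = 0.3240
B_Less = 1 / 0.3240 = 3.0864
Σp_Gardᵢ² = 0.17² + 0.20² + 0.19² + 0.36² + 0.08² = 0.0289 + 0.0400 + 0.0361 + 0.1296 + 0.0064 = 0.2410
B_Gard = 1 / 0.2410 = 4.1494
Σp_Whitᵢ² = 0.37² + 0.10² + 0.10² + 0.16² + 0.27² = 0.1369 + 0.0100 + 0.0100 + 0.0256 + 0.0729 = 0.2554
B_Whit = 1 / 0.2554 = 3.9154
Ranking by B (broadest → narrowest): Garden Warbler (4.15) > Whitethroat (3.92) > Lesser Whitethroat (3.09)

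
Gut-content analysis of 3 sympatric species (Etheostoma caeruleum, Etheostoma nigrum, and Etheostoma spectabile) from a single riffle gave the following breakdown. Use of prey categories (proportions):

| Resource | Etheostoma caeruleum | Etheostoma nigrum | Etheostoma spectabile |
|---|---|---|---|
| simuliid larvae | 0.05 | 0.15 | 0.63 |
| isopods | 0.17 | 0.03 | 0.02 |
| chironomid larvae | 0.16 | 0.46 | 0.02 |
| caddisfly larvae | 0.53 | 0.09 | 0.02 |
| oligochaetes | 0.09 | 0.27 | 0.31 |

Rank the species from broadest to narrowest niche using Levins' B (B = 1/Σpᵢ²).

Etheostoma nigrum > Etheostoma caeruleum > Etheostoma spectabile

Σp_caerᵢ² = 0.05² + 0.17² + 0.16² + 0.53² + 0.09² = 0.0025 + 0.0289 + 0.0256 + 0.2809 + 0.0081 = 0.3460
B_caer = 1 / 0.3460 = 2.8902
Σp_nigrᵢ² = 0.15² + 0.03² + 0.46² + 0.09² + 0.27² = 0.0225 + 0.0009 + 0.2116 + 0.0081 + 0.0729 = 0.3160
B_nigr = 1 / 0.3160 = 3.1646
Σp_specᵢ² = 0.63² + 0.02² + 0.02² + 0.02² + 0.31² = 0.3969 + 0.0004 + 0.0004 + 0.0004 + 0.0961 = 0.4942
B_spec = 1 / 0.4942 = 2.0235
Ranking by B (broadest → narrowest): Etheostoma nigrum (3.16) > Etheostoma caeruleum (2.89) > Etheostoma spectabile (2.02)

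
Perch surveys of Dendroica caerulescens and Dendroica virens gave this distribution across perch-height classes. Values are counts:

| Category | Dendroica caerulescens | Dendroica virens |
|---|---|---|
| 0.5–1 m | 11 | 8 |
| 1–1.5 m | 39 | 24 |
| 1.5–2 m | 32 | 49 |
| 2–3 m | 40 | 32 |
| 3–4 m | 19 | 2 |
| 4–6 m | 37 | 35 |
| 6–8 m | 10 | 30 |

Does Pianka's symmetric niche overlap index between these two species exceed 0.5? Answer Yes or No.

Yes

Proportions for Dendroica caerulescens (n=188): 11/188=0.0585, 39/188=0.2074, 32/188=0.1702, 40/188=0.2128, 19/188=0.1011, 37/188=0.1968, 10/188=0.0532
Proportions for Dendroica virens (n=180): 8/180=0.0444, 24/180=0.1333, 49/180=0.2722, 32/180=0.1778, 2/180=0.0111, 35/180=0.1944, 30/180=0.1667
Σ p₁ᵢp₂ᵢ = 0.002597 + 0.027646 + 0.046328 + 0.037836 + 0.001122 + 0.038258 + 0.008868 = 0.162655
Σp_1ᵢ² = 0.0585² + 0.2074² + 0.1702² + 0.2128² + 0.1011² + 0.1968² + 0.0532² = 0.003422 + 0.043015 + 0.028968 + 0.045284 + 0.010221 + 0.038730 + 0.002830 = 0.172470
Σp_2ᵢ² = 0.0444² + 0.1333² + 0.2722² + 0.1778² + 0.0111² + 0.1944² + 0.1667² = 0.001971 + 0.017769 + 0.074093 + 0.031613 + 0.000123 + 0.037791 + 0.027789 = 0.191149
O = 0.162655 / √(0.172470 × 0.191149) = 0.162655 / 0.1815695 = 0.8958
O = 0.8958 > 0.5 → Yes.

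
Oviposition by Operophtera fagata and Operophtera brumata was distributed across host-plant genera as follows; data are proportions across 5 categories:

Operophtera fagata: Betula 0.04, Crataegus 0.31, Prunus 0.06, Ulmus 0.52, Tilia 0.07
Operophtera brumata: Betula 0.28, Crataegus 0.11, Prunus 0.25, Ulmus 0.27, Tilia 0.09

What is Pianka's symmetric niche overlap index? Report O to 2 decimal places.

0.70

Σ p₁ᵢp₂ᵢ = 0.0112 + 0.0341 + 0.0150 + 0.1404 + 0.0063 = 0.2070
Σp_1ᵢ² = 0.04² + 0.31² + 0.06² + 0.52² + 0.07² = 0.0016 + 0.0961 + 0.0036 + 0.2704 + 0.0049 = 0.3766
Σp_2ᵢ² = 0.28² + 0.11² + 0.25² + 0.27² + 0.09² = 0.0784 + 0.0121 + 0.0625 + 0.0729 + 0.0081 = 0.2340
O = 0.2070 / √(0.3766 × 0.2340) = 0.2070 / 0.29686 = 0.6973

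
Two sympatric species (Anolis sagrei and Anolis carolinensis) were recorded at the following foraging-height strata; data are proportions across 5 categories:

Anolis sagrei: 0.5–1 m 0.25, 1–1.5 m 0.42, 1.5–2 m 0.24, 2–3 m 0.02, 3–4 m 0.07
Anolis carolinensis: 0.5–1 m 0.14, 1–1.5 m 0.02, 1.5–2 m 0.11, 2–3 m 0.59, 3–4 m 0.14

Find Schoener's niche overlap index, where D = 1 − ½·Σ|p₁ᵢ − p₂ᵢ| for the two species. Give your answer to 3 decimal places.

0.360

Σ|p₁ᵢ − p₂ᵢ| = 0.11 + 0.40 + 0.13 + 0.57 + 0.07 = 1.28
D = 1 − ½ × 1.28 = 1 − 0.640 = 0.36000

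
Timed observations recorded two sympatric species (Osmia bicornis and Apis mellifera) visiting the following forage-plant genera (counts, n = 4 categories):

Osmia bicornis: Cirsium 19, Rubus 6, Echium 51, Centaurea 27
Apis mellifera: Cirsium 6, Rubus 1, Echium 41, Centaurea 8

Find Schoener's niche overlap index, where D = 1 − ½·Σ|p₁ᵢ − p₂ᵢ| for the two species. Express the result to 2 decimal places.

0.76

Proportions for Osmia bicornis (n=103): 19/103=0.1845, 6/103=0.0583, 51/103=0.4951, 27/103=0.2621
Proportions for Apis mellifera (n=56): 6/56=0.1071, 1/56=0.0179, 41/56=0.7321, 8/56=0.1429
Σ|p₁ᵢ − p₂ᵢ| = 0.0774 + 0.0404 + 0.2370 + 0.1192 = 0.4740
D = 1 − ½ × 0.4740 = 1 − 0.23700 = 0.76300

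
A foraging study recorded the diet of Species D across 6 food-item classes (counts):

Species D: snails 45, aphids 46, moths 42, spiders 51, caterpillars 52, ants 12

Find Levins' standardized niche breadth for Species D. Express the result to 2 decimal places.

Proportions for Species D (n=248): 45/248=0.1815, 46/248=0.1855, 42/248=0.1694, 51/248=0.2056, 52/248=0.2097, 12/248=0.0484
Σpᵢ² = 0.1815² + 0.1855² + 0.1694² + 0.2056² + 0.2097² + 0.0484² = 0.032942 + 0.034410 + 0.028696 + 0.042271 + 0.043974 + 0.002343 = 0.184636
B = 1 / 0.184636 = 5.4161
Bₛ = (B − 1)/(n − 1) = (5.4161 − 1)/(6 − 1) = 4.4161/5 = 0.8832

0.88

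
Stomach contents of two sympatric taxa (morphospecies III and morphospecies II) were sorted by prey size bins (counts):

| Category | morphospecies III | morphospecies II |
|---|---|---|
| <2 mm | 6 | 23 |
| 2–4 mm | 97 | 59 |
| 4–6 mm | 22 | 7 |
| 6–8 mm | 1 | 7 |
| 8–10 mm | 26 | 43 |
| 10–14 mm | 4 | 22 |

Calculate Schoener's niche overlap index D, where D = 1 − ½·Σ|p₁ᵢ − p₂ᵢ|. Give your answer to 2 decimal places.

0.65

Proportions for morphospecies III (n=156): 6/156=0.0385, 97/156=0.6218, 22/156=0.1410, 1/156=0.0064, 26/156=0.1667, 4/156=0.0256
Proportions for morphospecies II (n=161): 23/161=0.1429, 59/161=0.3665, 7/161=0.0435, 7/161=0.0435, 43/161=0.2671, 22/161=0.1366
Σ|p₁ᵢ − p₂ᵢ| = 0.1044 + 0.2553 + 0.0975 + 0.0371 + 0.1004 + 0.1110 = 0.7057
D = 1 − ½ × 0.7057 = 1 − 0.35285 = 0.64715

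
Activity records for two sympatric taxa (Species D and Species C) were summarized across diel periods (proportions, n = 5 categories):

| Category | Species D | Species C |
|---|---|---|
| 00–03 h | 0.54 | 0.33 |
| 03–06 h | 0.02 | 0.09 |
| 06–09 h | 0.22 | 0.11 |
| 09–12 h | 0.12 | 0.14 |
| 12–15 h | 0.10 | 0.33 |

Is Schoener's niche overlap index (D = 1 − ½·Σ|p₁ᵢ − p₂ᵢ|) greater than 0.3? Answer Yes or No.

Yes

Σ|p₁ᵢ − p₂ᵢ| = 0.21 + 0.07 + 0.11 + 0.02 + 0.23 = 0.64
D = 1 − ½ × 0.64 = 1 − 0.320 = 0.6800
D = 0.6800 > 0.3 → Yes.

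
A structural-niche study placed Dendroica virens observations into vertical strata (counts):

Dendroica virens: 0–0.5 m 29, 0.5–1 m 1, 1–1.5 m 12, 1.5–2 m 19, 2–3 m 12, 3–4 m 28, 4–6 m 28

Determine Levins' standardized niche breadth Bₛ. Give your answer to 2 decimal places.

Proportions for Dendroica virens (n=129): 29/129=0.2248, 1/129=0.0078, 12/129=0.0930, 19/129=0.1473, 12/129=0.0930, 28/129=0.2171, 28/129=0.2171
Σpᵢ² = 0.2248² + 0.0078² + 0.0930² + 0.1473² + 0.0930² + 0.2171² + 0.2171² = 0.050535 + 0.000061 + 0.008649 + 0.021697 + 0.008649 + 0.047132 + 0.047132 = 0.183855
B = 1 / 0.183855 = 5.4391
Bₛ = (B − 1)/(n − 1) = (5.4391 − 1)/(7 − 1) = 4.4391/6 = 0.7399

0.74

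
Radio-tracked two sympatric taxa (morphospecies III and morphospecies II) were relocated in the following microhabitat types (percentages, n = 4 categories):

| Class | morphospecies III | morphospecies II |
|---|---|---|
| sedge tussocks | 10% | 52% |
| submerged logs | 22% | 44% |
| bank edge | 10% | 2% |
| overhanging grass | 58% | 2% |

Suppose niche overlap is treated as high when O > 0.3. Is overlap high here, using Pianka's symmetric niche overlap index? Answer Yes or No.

Yes

Convert percentages to proportions (divide by 100).
Σ p₁ᵢp₂ᵢ = 0.0520 + 0.0968 + 0.0020 + 0.0116 = 0.1624
Σp_1ᵢ² = 0.10² + 0.22² + 0.10² + 0.58² = 0.0100 + 0.0484 + 0.0100 + 0.3364 = 0.4048
Σp_2ᵢ² = 0.52² + 0.44² + 0.02² + 0.02² = 0.2704 + 0.1936 + 0.0004 + 0.0004 = 0.4648
O = 0.1624 / √(0.4048 × 0.4648) = 0.1624 / 0.43376 = 0.3744
O = 0.3744 > 0.3 → Yes.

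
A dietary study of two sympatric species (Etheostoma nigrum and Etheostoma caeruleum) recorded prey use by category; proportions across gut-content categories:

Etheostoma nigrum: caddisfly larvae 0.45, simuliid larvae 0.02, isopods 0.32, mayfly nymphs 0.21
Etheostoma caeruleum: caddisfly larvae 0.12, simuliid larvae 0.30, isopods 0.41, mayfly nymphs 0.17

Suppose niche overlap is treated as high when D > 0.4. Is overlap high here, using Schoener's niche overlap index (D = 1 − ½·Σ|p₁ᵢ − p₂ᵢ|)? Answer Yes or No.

Σ|p₁ᵢ − p₂ᵢ| = 0.33 + 0.28 + 0.09 + 0.04 = 0.74
D = 1 − ½ × 0.74 = 1 − 0.370 = 0.6300
D = 0.6300 > 0.4 → Yes.

Yes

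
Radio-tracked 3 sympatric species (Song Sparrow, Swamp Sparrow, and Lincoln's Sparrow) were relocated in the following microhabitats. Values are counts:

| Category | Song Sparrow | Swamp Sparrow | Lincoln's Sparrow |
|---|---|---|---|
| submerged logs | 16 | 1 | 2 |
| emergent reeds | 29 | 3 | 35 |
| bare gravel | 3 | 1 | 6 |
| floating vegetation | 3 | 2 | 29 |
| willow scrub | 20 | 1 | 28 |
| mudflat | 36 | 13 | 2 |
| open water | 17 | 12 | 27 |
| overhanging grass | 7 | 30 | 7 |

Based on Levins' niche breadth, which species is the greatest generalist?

Song Sparrow

Proportions for Song Sparrow (n=131): 16/131=0.1221, 29/131=0.2214, 3/131=0.0229, 3/131=0.0229, 20/131=0.1527, 36/131=0.2748, 17/131=0.1298, 7/131=0.0534
Proportions for Swamp Sparrow (n=63): 1/63=0.0159, 3/63=0.0476, 1/63=0.0159, 2/63=0.0317, 1/63=0.0159, 13/63=0.2063, 12/63=0.1905, 30/63=0.4762
Proportions for Lincoln's Sparrow (n=136): 2/136=0.0147, 35/136=0.2574, 6/136=0.0441, 29/136=0.2132, 28/136=0.2059, 2/136=0.0147, 27/136=0.1985, 7/136=0.0515
Σp_Songᵢ² = 0.1221² + 0.2214² + 0.0229² + 0.0229² + 0.1527² + 0.2748² + 0.1298² + 0.0534² = 0.014908 + 0.049018 + 0.000524 + 0.000524 + 0.023317 + 0.075515 + 0.016848 + 0.002852 = 0.183506
B_Song = 1 / 0.183506 = 5.4494
Σp_Swamᵢ² = 0.0159² + 0.0476² + 0.0159² + 0.0317² + 0.0159² + 0.2063² + 0.1905² + 0.4762² = 0.000253 + 0.002266 + 0.000253 + 0.001005 + 0.000253 + 0.042560 + 0.036290 + 0.226766 = 0.309646
B_Swam = 1 / 0.309646 = 3.2295
Σp_Lincᵢ² = 0.0147² + 0.2574² + 0.0441² + 0.2132² + 0.2059² + 0.0147² + 0.1985² + 0.0515² = 0.000216 + 0.066255 + 0.001945 + 0.045454 + 0.042395 + 0.000216 + 0.039402 + 0.002652 = 0.198535
B_Linc = 1 / 0.198535 = 5.0369
Highest B → broadest niche (most generalist): Song Sparrow (B = 5.45).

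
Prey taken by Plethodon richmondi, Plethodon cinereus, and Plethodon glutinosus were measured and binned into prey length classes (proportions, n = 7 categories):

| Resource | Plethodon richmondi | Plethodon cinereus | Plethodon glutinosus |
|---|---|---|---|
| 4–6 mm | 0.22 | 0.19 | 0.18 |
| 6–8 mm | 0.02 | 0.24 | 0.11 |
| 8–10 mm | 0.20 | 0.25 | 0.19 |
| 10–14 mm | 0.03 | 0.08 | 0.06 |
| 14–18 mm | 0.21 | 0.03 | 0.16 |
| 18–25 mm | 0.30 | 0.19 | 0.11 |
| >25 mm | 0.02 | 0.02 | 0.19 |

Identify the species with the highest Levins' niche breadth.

Σp_richᵢ² = 0.22² + 0.02² + 0.20² + 0.03² + 0.21² + 0.30² + 0.02² = 0.0484 + 0.0004 + 0.0400 + 0.0009 + 0.0441 + 0.0900 + 0.0004 = 0.2242
B_rich = 1 / 0.2242 = 4.4603
Σp_cineᵢ² = 0.19² + 0.24² + 0.25² + 0.08² + 0.03² + 0.19² + 0.02² = 0.0361 + 0.0576 + 0.0625 + 0.0064 + 0.0009 + 0.0361 + 0.0004 = 0.2000
B_cine = 1 / 0.2000 = 5.0000
Σp_glutᵢ² = 0.18² + 0.11² + 0.19² + 0.06² + 0.16² + 0.11² + 0.19² = 0.0324 + 0.0121 + 0.0361 + 0.0036 + 0.0256 + 0.0121 + 0.0361 = 0.1580
B_glut = 1 / 0.1580 = 6.3291
Highest B → broadest niche (most generalist): Plethodon glutinosus (B = 6.33).

Plethodon glutinosus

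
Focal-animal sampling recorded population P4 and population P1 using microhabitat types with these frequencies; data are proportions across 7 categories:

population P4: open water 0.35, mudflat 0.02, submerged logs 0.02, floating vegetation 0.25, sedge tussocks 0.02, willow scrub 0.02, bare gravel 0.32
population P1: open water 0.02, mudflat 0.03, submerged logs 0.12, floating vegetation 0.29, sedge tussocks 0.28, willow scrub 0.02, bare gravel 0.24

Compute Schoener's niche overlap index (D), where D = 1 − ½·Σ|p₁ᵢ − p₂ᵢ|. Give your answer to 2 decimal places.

Σ|p₁ᵢ − p₂ᵢ| = 0.33 + 0.01 + 0.10 + 0.04 + 0.26 + 0.00 + 0.08 = 0.82
D = 1 − ½ × 0.82 = 1 − 0.410 = 0.5900

0.59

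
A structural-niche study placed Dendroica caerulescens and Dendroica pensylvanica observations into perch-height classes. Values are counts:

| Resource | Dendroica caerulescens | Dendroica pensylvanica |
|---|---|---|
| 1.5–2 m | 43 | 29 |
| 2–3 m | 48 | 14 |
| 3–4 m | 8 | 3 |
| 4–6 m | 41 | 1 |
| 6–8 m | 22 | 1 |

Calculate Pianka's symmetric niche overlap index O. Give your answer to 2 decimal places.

Proportions for Dendroica caerulescens (n=162): 43/162=0.2654, 48/162=0.2963, 8/162=0.0494, 41/162=0.2531, 22/162=0.1358
Proportions for Dendroica pensylvanica (n=48): 29/48=0.6042, 14/48=0.2917, 3/48=0.0625, 1/48=0.0208, 1/48=0.0208
Σ p₁ᵢp₂ᵢ = 0.160355 + 0.086431 + 0.003088 + 0.005264 + 0.002825 = 0.257963
Σp_1ᵢ² = 0.2654² + 0.2963² + 0.0494² + 0.2531² + 0.1358² = 0.070437 + 0.087794 + 0.002440 + 0.064060 + 0.018442 = 0.243173
Σp_2ᵢ² = 0.6042² + 0.2917² + 0.0625² + 0.0208² + 0.0208² = 0.365058 + 0.085089 + 0.003906 + 0.000433 + 0.000433 = 0.454919
O = 0.257963 / √(0.243173 × 0.454919) = 0.257963 / 0.3326019 = 0.7756

0.78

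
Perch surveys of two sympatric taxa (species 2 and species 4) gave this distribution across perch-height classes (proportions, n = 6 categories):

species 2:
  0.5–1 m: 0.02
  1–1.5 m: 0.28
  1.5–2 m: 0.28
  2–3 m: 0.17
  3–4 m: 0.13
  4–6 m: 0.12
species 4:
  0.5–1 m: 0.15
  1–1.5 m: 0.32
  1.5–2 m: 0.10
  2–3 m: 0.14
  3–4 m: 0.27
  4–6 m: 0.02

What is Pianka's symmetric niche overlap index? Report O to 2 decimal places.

Σ p₁ᵢp₂ᵢ = 0.0030 + 0.0896 + 0.0280 + 0.0238 + 0.0351 + 0.0024 = 0.1819
Σp_1ᵢ² = 0.02² + 0.28² + 0.28² + 0.17² + 0.13² + 0.12² = 0.0004 + 0.0784 + 0.0784 + 0.0289 + 0.0169 + 0.0144 = 0.2174
Σp_2ᵢ² = 0.15² + 0.32² + 0.10² + 0.14² + 0.27² + 0.02² = 0.0225 + 0.1024 + 0.0100 + 0.0196 + 0.0729 + 0.0004 = 0.2278
O = 0.1819 / √(0.2174 × 0.2278) = 0.1819 / 0.22254 = 0.8174

0.82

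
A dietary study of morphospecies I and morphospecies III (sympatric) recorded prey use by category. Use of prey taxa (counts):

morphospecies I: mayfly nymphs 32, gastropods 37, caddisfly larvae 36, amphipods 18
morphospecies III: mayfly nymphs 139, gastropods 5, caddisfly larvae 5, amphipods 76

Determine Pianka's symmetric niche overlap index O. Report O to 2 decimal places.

Proportions for morphospecies I (n=123): 32/123=0.2602, 37/123=0.3008, 36/123=0.2927, 18/123=0.1463
Proportions for morphospecies III (n=225): 139/225=0.6178, 5/225=0.0222, 5/225=0.0222, 76/225=0.3378
Σ p₁ᵢp₂ᵢ = 0.160752 + 0.006678 + 0.006498 + 0.049420 = 0.223348
Σp_1ᵢ² = 0.2602² + 0.3008² + 0.2927² + 0.1463² = 0.067704 + 0.090481 + 0.085673 + 0.021404 = 0.265262
Σp_2ᵢ² = 0.6178² + 0.0222² + 0.0222² + 0.3378² = 0.381677 + 0.000493 + 0.000493 + 0.114109 = 0.496772
O = 0.223348 / √(0.265262 × 0.496772) = 0.223348 / 0.3630079 = 0.6153

0.62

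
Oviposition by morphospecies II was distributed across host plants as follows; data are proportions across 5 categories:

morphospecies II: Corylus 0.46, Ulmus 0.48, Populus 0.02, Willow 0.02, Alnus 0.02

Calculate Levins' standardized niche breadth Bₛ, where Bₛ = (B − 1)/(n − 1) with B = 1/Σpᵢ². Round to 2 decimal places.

Σpᵢ² = 0.46² + 0.48² + 0.02² + 0.02² + 0.02² = 0.2116 + 0.2304 + 0.0004 + 0.0004 + 0.0004 = 0.4432
B = 1 / 0.4432 = 2.2563
Bₛ = (B − 1)/(n − 1) = (2.2563 − 1)/(5 − 1) = 1.2563/4 = 0.3141

0.31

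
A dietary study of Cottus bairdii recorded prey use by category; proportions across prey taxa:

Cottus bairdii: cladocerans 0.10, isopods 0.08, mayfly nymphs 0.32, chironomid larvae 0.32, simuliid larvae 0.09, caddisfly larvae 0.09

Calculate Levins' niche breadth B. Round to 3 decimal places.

4.212

Σpᵢ² = 0.10² + 0.08² + 0.32² + 0.32² + 0.09² + 0.09² = 0.0100 + 0.0064 + 0.1024 + 0.1024 + 0.0081 + 0.0081 = 0.2374
B = 1 / 0.2374 = 4.21230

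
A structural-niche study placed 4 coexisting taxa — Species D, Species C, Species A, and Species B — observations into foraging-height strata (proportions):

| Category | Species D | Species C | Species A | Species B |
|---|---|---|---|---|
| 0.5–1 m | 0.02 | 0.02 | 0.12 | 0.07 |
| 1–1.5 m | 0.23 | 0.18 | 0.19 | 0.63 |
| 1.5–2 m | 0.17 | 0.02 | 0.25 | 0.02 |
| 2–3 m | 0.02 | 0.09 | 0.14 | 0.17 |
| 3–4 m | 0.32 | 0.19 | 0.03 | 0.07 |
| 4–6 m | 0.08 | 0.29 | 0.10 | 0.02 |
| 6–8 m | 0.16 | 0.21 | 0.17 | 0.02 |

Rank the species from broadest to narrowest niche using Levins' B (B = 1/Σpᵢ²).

Σp_Dᵢ² = 0.02² + 0.23² + 0.17² + 0.02² + 0.32² + 0.08² + 0.16² = 0.0004 + 0.0529 + 0.0289 + 0.0004 + 0.1024 + 0.0064 + 0.0256 = 0.2170
B_D = 1 / 0.2170 = 4.6083
Σp_Cᵢ² = 0.02² + 0.18² + 0.02² + 0.09² + 0.19² + 0.29² + 0.21² = 0.0004 + 0.0324 + 0.0004 + 0.0081 + 0.0361 + 0.0841 + 0.0441 = 0.2056
B_C = 1 / 0.2056 = 4.8638
Σp_Aᵢ² = 0.12² + 0.19² + 0.25² + 0.14² + 0.03² + 0.10² + 0.17² = 0.0144 + 0.0361 + 0.0625 + 0.0196 + 0.0009 + 0.0100 + 0.0289 = 0.1724
B_A = 1 / 0.1724 = 5.8005
Σp_Bᵢ² = 0.07² + 0.63² + 0.02² + 0.17² + 0.07² + 0.02² + 0.02² = 0.0049 + 0.3969 + 0.0004 + 0.0289 + 0.0049 + 0.0004 + 0.0004 = 0.4368
B_B = 1 / 0.4368 = 2.2894
Ranking by B (broadest → narrowest): Species A (5.80) > Species C (4.86) > Species D (4.61) > Species B (2.29)

Species A > Species C > Species D > Species B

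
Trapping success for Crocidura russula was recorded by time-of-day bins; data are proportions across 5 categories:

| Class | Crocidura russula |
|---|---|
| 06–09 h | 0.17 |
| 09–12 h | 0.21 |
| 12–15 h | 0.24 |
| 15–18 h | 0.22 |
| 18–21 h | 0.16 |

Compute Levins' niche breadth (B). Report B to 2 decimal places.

4.89

Σpᵢ² = 0.17² + 0.21² + 0.24² + 0.22² + 0.16² = 0.0289 + 0.0441 + 0.0576 + 0.0484 + 0.0256 = 0.2046
B = 1 / 0.2046 = 4.8876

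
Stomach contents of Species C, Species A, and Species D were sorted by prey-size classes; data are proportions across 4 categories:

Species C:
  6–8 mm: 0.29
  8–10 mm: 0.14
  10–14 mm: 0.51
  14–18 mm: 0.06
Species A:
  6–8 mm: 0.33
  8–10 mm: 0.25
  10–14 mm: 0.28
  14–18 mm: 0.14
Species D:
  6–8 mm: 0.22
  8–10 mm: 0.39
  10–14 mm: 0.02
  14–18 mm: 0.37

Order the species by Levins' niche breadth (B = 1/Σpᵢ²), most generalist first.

Species A > Species D > Species C

Σp_Cᵢ² = 0.29² + 0.14² + 0.51² + 0.06² = 0.0841 + 0.0196 + 0.2601 + 0.0036 = 0.3674
B_C = 1 / 0.3674 = 2.7218
Σp_Aᵢ² = 0.33² + 0.25² + 0.28² + 0.14² = 0.1089 + 0.0625 + 0.0784 + 0.0196 = 0.2694
B_A = 1 / 0.2694 = 3.7120
Σp_Dᵢ² = 0.22² + 0.39² + 0.02² + 0.37² = 0.0484 + 0.1521 + 0.0004 + 0.1369 = 0.3378
B_D = 1 / 0.3378 = 2.9603
Ranking by B (broadest → narrowest): Species A (3.71) > Species D (2.96) > Species C (2.72)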